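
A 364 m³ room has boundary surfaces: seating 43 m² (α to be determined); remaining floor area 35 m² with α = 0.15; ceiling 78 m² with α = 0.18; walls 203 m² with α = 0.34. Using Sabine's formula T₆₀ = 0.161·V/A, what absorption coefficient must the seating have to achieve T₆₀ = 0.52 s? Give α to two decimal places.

0.57

A = 0.161·V/T₆₀ = 0.161·364/0.52 = 112.70 m² sabins.
Absorption from the other surfaces = 35·0.15 + 78·0.18 + 203·0.34 = 88.31 m², so the seating must supply 24.39 m² over 43 m².
α = 24.39/43 = 0.567.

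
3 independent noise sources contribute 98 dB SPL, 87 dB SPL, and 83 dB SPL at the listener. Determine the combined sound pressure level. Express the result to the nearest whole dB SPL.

98 dB SPL

For uncorrelated sources the intensities add, so convert each level to linear form, sum, and take 10·log₁₀ of the total.
Σ 10^(L/10) = 10^(98/10) + 10^(87/10) + 10^(83/10) = 7.010e+09.
L_total = 10·log₁₀(7.010e+09) = 98.46 dB SPL.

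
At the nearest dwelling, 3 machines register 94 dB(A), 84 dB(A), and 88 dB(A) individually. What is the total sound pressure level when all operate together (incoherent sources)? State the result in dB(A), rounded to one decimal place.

95.3 dB(A)

Incoherent sources combine by intensity addition: L_total = 10·log₁₀(Σ 10^(L_i/10)).
Σ 10^(L/10) = 10^(94/10) + 10^(84/10) + 10^(88/10) = 3.394e+09.
L_total = 10·log₁₀(3.394e+09) = 95.31 dB(A).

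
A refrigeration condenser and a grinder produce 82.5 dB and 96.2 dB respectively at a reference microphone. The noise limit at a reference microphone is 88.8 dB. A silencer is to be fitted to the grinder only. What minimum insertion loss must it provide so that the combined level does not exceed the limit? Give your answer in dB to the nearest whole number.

Fixed contribution from the other source: Σ 10^(L/10) = 10^(82.5/10) = 1.778e+08 (82.50 dB).
To meet 88.8 dB overall, the treated grinder may contribute at most 10^(88.8/10) − 1.778e+08 = 5.807e+08, i.e. 87.64 dB.
So the grinder must be reduced from 96.2 to 87.64 dB: IL = 8.56 dB.

9 dB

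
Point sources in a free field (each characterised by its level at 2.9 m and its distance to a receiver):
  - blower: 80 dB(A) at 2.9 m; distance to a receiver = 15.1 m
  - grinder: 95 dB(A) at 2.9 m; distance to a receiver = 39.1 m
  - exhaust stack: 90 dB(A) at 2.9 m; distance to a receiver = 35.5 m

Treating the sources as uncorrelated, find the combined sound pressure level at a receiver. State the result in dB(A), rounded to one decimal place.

First find each source's level at the receiver (point-source: −20·log₁₀(r/r_ref)), then combine on an intensity basis.
blower: 80 − 20·log₁₀(15.1/2.9) = 80 − 14.33 = 65.67 dB(A).
grinder: 95 − 20·log₁₀(39.1/2.9) = 95 − 22.60 = 72.40 dB(A).
exhaust stack: 90 − 20·log₁₀(35.5/2.9) = 90 − 21.76 = 68.24 dB(A).
Σ 10^(L/10) = 2.776e+07 → L_total = 10·log₁₀(2.776e+07) = 74.43 dB(A).

74.4 dB(A)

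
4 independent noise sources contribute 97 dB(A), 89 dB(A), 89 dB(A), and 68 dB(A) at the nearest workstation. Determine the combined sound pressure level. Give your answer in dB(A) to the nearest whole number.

For uncorrelated sources the intensities add, so convert each level to linear form, sum, and take 10·log₁₀ of the total.
Σ 10^(L/10) = 10^(97/10) + 10^(89/10) + 10^(89/10) + 10^(68/10) = 6.607e+09.
L_total = 10·log₁₀(6.607e+09) = 98.20 dB(A).

98 dB(A)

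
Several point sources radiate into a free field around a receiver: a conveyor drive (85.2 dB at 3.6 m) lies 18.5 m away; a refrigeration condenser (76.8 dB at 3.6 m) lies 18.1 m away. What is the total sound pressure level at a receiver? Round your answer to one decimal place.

Apply inverse-square spreading to bring every level to the receiver, then sum 10^(L/10).
conveyor drive: 85.2 − 20·log₁₀(18.5/3.6) = 85.2 − 14.22 = 70.98 dB.
refrigeration condenser: 76.8 − 20·log₁₀(18.1/3.6) = 76.8 − 14.03 = 62.77 dB.
Σ 10^(L/10) = 1.443e+07 → L_total = 10·log₁₀(1.443e+07) = 71.59 dB.

71.6 dB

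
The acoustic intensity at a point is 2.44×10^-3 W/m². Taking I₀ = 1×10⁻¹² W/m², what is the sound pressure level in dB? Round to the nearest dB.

I/I₀ = 2.44×10^-3/10⁻¹² = 2.44×10^9, and L = 10·log₁₀(I/I₀).
L = 10·(0.3874 + 9) = 93.87 dB.

94 dB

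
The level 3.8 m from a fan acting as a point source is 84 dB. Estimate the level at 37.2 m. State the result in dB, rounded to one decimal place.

64.2 dB

For a point source, L₂ = L₁ − 20·log₁₀(r₂/r₁).
L₂ = 84 − 20·log₁₀(37.2/3.8) = 84 − 19.815 = 64.18 dB.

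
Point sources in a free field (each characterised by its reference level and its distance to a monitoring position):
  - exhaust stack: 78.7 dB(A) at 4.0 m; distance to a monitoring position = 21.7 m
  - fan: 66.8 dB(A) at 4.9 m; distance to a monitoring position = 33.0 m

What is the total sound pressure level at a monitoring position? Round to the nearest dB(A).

Apply inverse-square spreading to bring every level to the receiver, then sum 10^(L/10).
exhaust stack: 78.7 − 20·log₁₀(21.7/4.0) = 78.7 − 14.69 = 64.01 dB(A).
fan: 66.8 − 20·log₁₀(33.0/4.9) = 66.8 − 16.57 = 50.23 dB(A).
Σ 10^(L/10) = 2.624e+06 → L_total = 10·log₁₀(2.624e+06) = 64.19 dB(A).

64 dB(A)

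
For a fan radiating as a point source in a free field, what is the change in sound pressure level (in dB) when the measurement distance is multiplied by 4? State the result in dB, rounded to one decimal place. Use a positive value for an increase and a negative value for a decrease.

-12.0 dB

Point-source spreading: ΔL = −20·log₁₀(r₂/r₁).
ΔL = −20·log₁₀(4) = -12.04 dB.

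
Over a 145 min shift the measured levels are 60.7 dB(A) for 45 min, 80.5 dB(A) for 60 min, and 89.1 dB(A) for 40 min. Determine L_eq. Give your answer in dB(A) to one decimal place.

84.3 dB(A)

L_eq = 10·log₁₀[(1/T)·Σ tᵢ·10^(Lᵢ/10)] with T = 145 min.
Σ tᵢ·10^(Lᵢ/10) = 45·10^(60.7/10) + 60·10^(80.5/10) + 40·10^(89.1/10) = 3.930e+10.
L_eq = 10·log₁₀(3.930e+10/145) = 84.33 dB(A).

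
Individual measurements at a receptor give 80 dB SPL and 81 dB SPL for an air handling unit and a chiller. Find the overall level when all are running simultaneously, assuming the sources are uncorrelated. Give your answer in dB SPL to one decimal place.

For uncorrelated sources the intensities add, so convert each level to linear form, sum, and take 10·log₁₀ of the total.
Σ 10^(L/10) = 10^(80/10) + 10^(81/10) = 2.259e+08.
L_total = 10·log₁₀(2.259e+08) = 83.54 dB SPL.

83.5 dB SPL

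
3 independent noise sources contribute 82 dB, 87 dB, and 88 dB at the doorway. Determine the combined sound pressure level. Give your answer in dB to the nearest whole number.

91 dB

Incoherent sources combine by intensity addition: L_total = 10·log₁₀(Σ 10^(L_i/10)).
Σ 10^(L/10) = 10^(82/10) + 10^(87/10) + 10^(88/10) = 1.291e+09.
L_total = 10·log₁₀(1.291e+09) = 91.11 dB.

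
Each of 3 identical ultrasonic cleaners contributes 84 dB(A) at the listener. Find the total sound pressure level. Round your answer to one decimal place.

L_total = L₁ + 10·log₁₀ N for N identical incoherent sources.
L_total = 84 + 10·log₁₀(3) = 84 + 4.771 = 88.77 dB(A).

88.8 dB(A)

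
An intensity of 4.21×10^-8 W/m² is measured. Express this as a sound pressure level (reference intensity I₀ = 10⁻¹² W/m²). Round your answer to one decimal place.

46.2 dB

I/I₀ = 4.21×10^-8/10⁻¹² = 4.21×10^4, and L = 10·log₁₀(I/I₀).
L = 10·(0.6243 + 4) = 46.24 dB.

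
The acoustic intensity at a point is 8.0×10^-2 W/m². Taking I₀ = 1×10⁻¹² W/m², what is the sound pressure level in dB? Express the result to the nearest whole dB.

Dividing by I₀ shifts the exponent by 12: I/I₀ = 8.0×10^10.
L = 10·(0.9031 + 10) = 109.03 dB.

109 dB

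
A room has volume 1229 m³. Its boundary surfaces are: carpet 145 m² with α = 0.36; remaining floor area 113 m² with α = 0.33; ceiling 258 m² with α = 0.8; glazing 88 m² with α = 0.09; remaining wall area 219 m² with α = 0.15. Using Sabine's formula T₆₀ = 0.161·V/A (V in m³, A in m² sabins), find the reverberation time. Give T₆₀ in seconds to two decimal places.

Total absorption A = 145·0.36 + 113·0.33 + 258·0.8 + 88·0.09 + 219·0.15 = 336.66 m² sabins.
T₆₀ = 0.161 × 1229 / 336.66 = 0.588 s.

0.59 s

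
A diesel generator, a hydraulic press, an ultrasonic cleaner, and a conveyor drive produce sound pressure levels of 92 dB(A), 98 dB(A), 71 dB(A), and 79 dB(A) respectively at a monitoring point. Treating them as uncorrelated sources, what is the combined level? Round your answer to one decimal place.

99.0 dB(A)

For uncorrelated sources the intensities add, so convert each level to linear form, sum, and take 10·log₁₀ of the total.
Σ 10^(L/10) = 10^(92/10) + 10^(98/10) + 10^(71/10) + 10^(79/10) = 7.986e+09.
L_total = 10·log₁₀(7.986e+09) = 99.02 dB(A).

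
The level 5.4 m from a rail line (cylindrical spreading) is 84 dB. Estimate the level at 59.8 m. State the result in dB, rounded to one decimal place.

73.6 dB

Line-source attenuation: ΔL = 10·log₁₀(r₂/r₁) = 10·log₁₀(59.8/5.4) = 10.443 dB.
L₂ = 84 − 10·log₁₀(59.8/5.4) = 84 − 10.443 = 73.56 dB.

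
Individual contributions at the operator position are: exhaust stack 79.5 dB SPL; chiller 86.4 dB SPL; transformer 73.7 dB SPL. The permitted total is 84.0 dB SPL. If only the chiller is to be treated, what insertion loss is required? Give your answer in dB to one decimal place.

Everything except the chiller sums to 10^(79.5/10) + 10^(73.7/10) = 1.126e+08 in linear terms, 80.51 dB SPL.
The limit corresponds to 10^(84.0/10) = 2.512e+08; subtracting the fixed part leaves 1.386e+08 for the chiller, i.e. 81.42 dB SPL.
So the chiller must be reduced from 86.4 to 81.42 dB SPL: IL = 4.98 dB.

5.0 dB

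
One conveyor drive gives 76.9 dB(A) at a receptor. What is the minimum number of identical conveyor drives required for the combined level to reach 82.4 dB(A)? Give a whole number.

4

The shortfall is 82.4 − 76.9 = 5.5 dB, and N units add 10·log₁₀ N, so need 10·log₁₀ N ≥ 5.5.
N ≥ 10^(5.5/10) = 3.548, so N = 4.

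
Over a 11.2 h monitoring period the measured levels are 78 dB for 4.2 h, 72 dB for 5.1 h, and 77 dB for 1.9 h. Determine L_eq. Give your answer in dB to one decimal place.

Weight each interval's intensity by its duration and average over T = 11.2 h:
Σ tᵢ·10^(Lᵢ/10) = 4.2·10^(78/10) + 5.1·10^(72/10) + 1.9·10^(77/10) = 4.411e+08.
L_eq = 10·log₁₀(4.411e+08/11.2) = 75.95 dB.

76.0 dB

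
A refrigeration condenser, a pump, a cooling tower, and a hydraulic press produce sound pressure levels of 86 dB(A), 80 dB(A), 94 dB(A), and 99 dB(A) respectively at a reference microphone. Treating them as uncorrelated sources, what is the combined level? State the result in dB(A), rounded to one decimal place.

For uncorrelated sources the intensities add, so convert each level to linear form, sum, and take 10·log₁₀ of the total.
Σ 10^(L/10) = 10^(86/10) + 10^(80/10) + 10^(94/10) + 10^(99/10) = 1.095e+10.
L_total = 10·log₁₀(1.095e+10) = 100.40 dB(A).

100.4 dB(A)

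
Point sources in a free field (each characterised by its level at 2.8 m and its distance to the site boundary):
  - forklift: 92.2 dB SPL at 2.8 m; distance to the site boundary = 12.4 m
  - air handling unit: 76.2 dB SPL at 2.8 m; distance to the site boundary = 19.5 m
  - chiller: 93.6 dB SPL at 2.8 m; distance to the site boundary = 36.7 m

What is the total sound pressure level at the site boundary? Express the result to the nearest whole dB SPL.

First find each source's level at the receiver (point-source: −20·log₁₀(r/r_ref)), then combine on an intensity basis.
forklift: 92.2 − 20·log₁₀(12.4/2.8) = 92.2 − 12.93 = 79.27 dB SPL.
air handling unit: 76.2 − 20·log₁₀(19.5/2.8) = 76.2 − 16.86 = 59.34 dB SPL.
chiller: 93.6 − 20·log₁₀(36.7/2.8) = 93.6 − 22.35 = 71.25 dB SPL.
Σ 10^(L/10) = 9.881e+07 → L_total = 10·log₁₀(9.881e+07) = 79.95 dB SPL.

80 dB SPL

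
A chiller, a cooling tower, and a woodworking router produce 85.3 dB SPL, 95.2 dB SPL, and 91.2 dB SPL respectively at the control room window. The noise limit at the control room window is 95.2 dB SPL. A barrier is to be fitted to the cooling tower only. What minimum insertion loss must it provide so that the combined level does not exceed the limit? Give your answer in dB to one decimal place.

Everything except the cooling tower sums to 10^(85.3/10) + 10^(91.2/10) = 1.657e+09 in linear terms, 92.19 dB SPL.
To meet 95.2 dB SPL overall, the treated cooling tower may contribute at most 10^(95.2/10) − 1.657e+09 = 1.654e+09, i.e. 92.19 dB SPL.
Required insertion loss = 95.2 − 92.19 = 3.01 dB.

3.0 dB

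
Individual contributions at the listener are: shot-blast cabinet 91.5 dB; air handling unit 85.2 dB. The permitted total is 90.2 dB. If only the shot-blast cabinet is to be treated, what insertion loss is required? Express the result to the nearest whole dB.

3 dB

Everything except the shot-blast cabinet sums to 10^(85.2/10) = 3.311e+08 in linear terms, 85.20 dB.
To meet 90.2 dB overall, the treated shot-blast cabinet may contribute at most 10^(90.2/10) − 3.311e+08 = 7.160e+08, i.e. 88.55 dB.
So the shot-blast cabinet must be reduced from 91.5 to 88.55 dB: IL = 2.95 dB.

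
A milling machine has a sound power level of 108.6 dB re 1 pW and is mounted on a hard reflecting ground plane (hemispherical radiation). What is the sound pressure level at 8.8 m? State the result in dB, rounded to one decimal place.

Free-field hemispherical radiation: L_p = L_w − 10·log₁₀(2π·r²), r = 8.8 m.
2π·r² = 486.6 m², 10·log₁₀ of that is 26.871 dB.
L_p = 108.6 − 26.871 = 81.73 dB.

81.7 dB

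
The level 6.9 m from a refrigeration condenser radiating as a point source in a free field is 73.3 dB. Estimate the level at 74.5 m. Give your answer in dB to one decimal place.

52.6 dB

Point-source attenuation: ΔL = 20·log₁₀(r₂/r₁) = 20·log₁₀(74.5/6.9) = 20.666 dB.
L₂ = 73.3 − 20·log₁₀(74.5/6.9) = 73.3 − 20.666 = 52.63 dB.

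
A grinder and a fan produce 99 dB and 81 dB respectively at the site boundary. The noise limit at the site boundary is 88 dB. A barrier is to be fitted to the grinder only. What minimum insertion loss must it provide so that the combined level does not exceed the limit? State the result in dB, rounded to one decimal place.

Fixed contribution from the other source: Σ 10^(L/10) = 10^(81/10) = 1.259e+08 (81.00 dB).
To meet 88 dB overall, the treated grinder may contribute at most 10^(88/10) − 1.259e+08 = 5.051e+08, i.e. 87.03 dB.
Required insertion loss = 99 − 87.03 = 11.97 dB.

12.0 dB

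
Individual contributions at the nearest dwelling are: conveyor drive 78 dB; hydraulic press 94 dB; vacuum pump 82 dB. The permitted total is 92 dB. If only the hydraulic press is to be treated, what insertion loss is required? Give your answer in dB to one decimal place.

Fixed contribution from the other sources: Σ 10^(L/10) = 10^(78/10) + 10^(82/10) = 2.216e+08 (83.46 dB).
The limit corresponds to 10^(92/10) = 1.585e+09; subtracting the fixed part leaves 1.363e+09 for the hydraulic press, i.e. 91.35 dB.
Required insertion loss = 94 − 91.35 = 2.65 dB.

2.7 dB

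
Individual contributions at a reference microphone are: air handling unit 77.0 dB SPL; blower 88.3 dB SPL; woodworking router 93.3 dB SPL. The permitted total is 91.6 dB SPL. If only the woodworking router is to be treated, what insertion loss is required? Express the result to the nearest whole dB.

5 dB

Fixed contribution from the other sources: Σ 10^(L/10) = 10^(77.0/10) + 10^(88.3/10) = 7.262e+08 (88.61 dB SPL).
The limit corresponds to 10^(91.6/10) = 1.445e+09; subtracting the fixed part leaves 7.192e+08 for the woodworking router, i.e. 88.57 dB SPL.
Required insertion loss = 93.3 − 88.57 = 4.73 dB.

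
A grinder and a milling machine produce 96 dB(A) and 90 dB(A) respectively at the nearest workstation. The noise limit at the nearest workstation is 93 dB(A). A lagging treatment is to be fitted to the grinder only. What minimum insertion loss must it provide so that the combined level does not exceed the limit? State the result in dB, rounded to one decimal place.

The untreated sources together contribute 10^(90/10) = 1.000e+09, i.e. 90.00 dB(A).
The limit corresponds to 10^(93/10) = 1.995e+09; subtracting the fixed part leaves 9.953e+08 for the grinder, i.e. 89.98 dB(A).
So the grinder must be reduced from 96 to 89.98 dB(A): IL = 6.02 dB.

6.0 dB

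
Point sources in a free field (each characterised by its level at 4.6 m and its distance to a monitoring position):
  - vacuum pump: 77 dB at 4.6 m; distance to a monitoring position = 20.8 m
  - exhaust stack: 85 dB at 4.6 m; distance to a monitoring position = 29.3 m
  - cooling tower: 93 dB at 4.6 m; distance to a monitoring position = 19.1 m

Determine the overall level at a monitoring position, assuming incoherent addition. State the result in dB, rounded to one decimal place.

81.0 dB

Propagate each source to the receiver with L = L_ref − 20·log₁₀(r/r_ref), then add intensities.
vacuum pump: 77 − 20·log₁₀(20.8/4.6) = 77 − 13.11 = 63.89 dB.
exhaust stack: 85 − 20·log₁₀(29.3/4.6) = 85 − 16.08 = 68.92 dB.
cooling tower: 93 − 20·log₁₀(19.1/4.6) = 93 − 12.37 = 80.63 dB.
Σ 10^(L/10) = 1.260e+08 → L_total = 10·log₁₀(1.260e+08) = 81.00 dB.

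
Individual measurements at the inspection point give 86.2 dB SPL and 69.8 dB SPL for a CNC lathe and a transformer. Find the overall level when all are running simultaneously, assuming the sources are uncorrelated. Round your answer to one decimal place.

For uncorrelated sources the intensities add, so convert each level to linear form, sum, and take 10·log₁₀ of the total.
Σ 10^(L/10) = 10^(86.2/10) + 10^(69.8/10) = 4.264e+08.
L_total = 10·log₁₀(4.264e+08) = 86.30 dB SPL.

86.3 dB SPL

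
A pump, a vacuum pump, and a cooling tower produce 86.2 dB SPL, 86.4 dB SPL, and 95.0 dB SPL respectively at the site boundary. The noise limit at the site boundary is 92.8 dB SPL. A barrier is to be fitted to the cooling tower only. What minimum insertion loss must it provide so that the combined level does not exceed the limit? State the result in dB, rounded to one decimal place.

4.8 dB

Fixed contribution from the other sources: Σ 10^(L/10) = 10^(86.2/10) + 10^(86.4/10) = 8.534e+08 (89.31 dB SPL).
To meet 92.8 dB SPL overall, the treated cooling tower may contribute at most 10^(92.8/10) − 8.534e+08 = 1.052e+09, i.e. 90.22 dB SPL.
So the cooling tower must be reduced from 95.0 to 90.22 dB SPL: IL = 4.78 dB.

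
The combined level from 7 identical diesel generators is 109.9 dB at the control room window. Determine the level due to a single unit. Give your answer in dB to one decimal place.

101.4 dB

For N identical incoherent sources L_total = L₁ + 10·log₁₀ N, so L₁ = 109.9 − 10·log₁₀(7) = 109.9 − 8.451.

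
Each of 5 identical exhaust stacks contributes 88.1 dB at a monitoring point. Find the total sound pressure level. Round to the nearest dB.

With 5 equal, uncorrelated contributions the intensity is 5× that of one unit, giving a rise of 10·log₁₀ 5.
L_total = 88.1 + 10·log₁₀(5) = 88.1 + 6.990 = 95.09 dB.

95 dB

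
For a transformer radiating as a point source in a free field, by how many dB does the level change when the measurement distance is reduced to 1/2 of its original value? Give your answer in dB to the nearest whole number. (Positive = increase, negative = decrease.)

+6 dB

Point-source spreading: ΔL = −20·log₁₀(r₂/r₁).
ΔL = −20·log₁₀(0.5) = +6.02 dB.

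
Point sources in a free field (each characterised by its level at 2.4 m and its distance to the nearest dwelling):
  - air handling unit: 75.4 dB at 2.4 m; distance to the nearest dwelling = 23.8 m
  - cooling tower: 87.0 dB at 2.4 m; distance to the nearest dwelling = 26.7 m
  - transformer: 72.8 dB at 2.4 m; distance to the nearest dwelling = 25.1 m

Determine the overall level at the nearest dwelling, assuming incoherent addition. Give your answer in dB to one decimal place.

Propagate each source to the receiver with L = L_ref − 20·log₁₀(r/r_ref), then add intensities.
air handling unit: 75.4 − 20·log₁₀(23.8/2.4) = 75.4 − 19.93 = 55.47 dB.
cooling tower: 87.0 − 20·log₁₀(26.7/2.4) = 87.0 − 20.93 = 66.07 dB.
transformer: 72.8 − 20·log₁₀(25.1/2.4) = 72.8 − 20.39 = 52.41 dB.
Σ 10^(L/10) = 4.576e+06 → L_total = 10·log₁₀(4.576e+06) = 66.61 dB.

66.6 dB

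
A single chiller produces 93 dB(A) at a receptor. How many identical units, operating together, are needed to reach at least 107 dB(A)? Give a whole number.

26

The shortfall is 107 − 93 = 14.0 dB, and N units add 10·log₁₀ N, so need 10·log₁₀ N ≥ 14.0.
N ≥ 10^(14.0/10) = 25.119, so N = 26.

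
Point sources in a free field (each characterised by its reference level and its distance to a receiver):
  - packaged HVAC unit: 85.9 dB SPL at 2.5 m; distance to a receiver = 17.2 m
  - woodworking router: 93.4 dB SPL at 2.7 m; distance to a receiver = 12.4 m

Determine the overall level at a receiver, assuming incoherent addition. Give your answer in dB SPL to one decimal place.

First find each source's level at the receiver (point-source: −20·log₁₀(r/r_ref)), then combine on an intensity basis.
packaged HVAC unit: 85.9 − 20·log₁₀(17.2/2.5) = 85.9 − 16.75 = 69.15 dB SPL.
woodworking router: 93.4 − 20·log₁₀(12.4/2.7) = 93.4 − 13.24 = 80.16 dB SPL.
Σ 10^(L/10) = 1.119e+08 → L_total = 10·log₁₀(1.119e+08) = 80.49 dB SPL.

80.5 dB SPL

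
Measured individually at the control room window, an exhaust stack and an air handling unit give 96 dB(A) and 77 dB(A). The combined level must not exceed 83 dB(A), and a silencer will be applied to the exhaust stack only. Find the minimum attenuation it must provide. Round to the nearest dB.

Everything except the exhaust stack sums to 10^(77/10) = 5.012e+07 in linear terms, 77.00 dB(A).
The limit corresponds to 10^(83/10) = 1.995e+08; subtracting the fixed part leaves 1.494e+08 for the exhaust stack, i.e. 81.74 dB(A).
Required insertion loss = 96 − 81.74 = 14.26 dB.

14 dB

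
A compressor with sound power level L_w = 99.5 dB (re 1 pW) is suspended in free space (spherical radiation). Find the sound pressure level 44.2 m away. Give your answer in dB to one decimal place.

Free-field spherical radiation: L_p = L_w − 10·log₁₀(4π·r²), r = 44.2 m.
4π·r² = 2.455e+04 m², 10·log₁₀ of that is 43.901 dB.
L_p = 99.5 − 43.901 = 55.60 dB.

55.6 dB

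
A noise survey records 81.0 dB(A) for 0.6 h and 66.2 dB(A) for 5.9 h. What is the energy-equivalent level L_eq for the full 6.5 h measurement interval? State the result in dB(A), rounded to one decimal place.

71.9 dB(A)

Weight each interval's intensity by its duration and average over T = 6.5 h:
Σ tᵢ·10^(Lᵢ/10) = 0.6·10^(81.0/10) + 5.9·10^(66.2/10) = 1.001e+08.
L_eq = 10·log₁₀(1.001e+08/6.5) = 71.88 dB(A).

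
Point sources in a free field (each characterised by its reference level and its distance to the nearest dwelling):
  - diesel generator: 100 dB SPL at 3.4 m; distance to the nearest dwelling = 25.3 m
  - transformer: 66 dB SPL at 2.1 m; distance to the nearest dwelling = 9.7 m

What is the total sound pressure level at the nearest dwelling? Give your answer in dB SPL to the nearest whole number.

Propagate each source to the receiver with L = L_ref − 20·log₁₀(r/r_ref), then add intensities.
diesel generator: 100 − 20·log₁₀(25.3/3.4) = 100 − 17.43 = 82.57 dB SPL.
transformer: 66 − 20·log₁₀(9.7/2.1) = 66 − 13.29 = 52.71 dB SPL.
Σ 10^(L/10) = 1.808e+08 → L_total = 10·log₁₀(1.808e+08) = 82.57 dB SPL.

83 dB SPL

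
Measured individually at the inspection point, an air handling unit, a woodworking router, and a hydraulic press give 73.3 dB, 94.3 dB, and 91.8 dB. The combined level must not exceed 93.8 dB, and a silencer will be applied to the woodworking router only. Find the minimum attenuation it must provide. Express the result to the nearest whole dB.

5 dB

Fixed contribution from the other sources: Σ 10^(L/10) = 10^(73.3/10) + 10^(91.8/10) = 1.535e+09 (91.86 dB).
To meet 93.8 dB overall, the treated woodworking router may contribute at most 10^(93.8/10) − 1.535e+09 = 8.639e+08, i.e. 89.36 dB.
So the woodworking router must be reduced from 94.3 to 89.36 dB: IL = 4.94 dB.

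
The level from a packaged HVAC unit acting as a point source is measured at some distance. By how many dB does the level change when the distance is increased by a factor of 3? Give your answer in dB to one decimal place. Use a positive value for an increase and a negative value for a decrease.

-9.5 dB

With spherical spreading the level changes by −20·log₁₀(r₂/r₁).
ΔL = −20·log₁₀(3) = -9.54 dB.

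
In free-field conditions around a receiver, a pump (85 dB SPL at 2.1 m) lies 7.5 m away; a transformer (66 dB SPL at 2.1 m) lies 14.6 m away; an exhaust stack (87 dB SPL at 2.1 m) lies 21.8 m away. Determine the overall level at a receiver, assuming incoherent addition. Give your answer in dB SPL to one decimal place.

74.7 dB SPL

Apply inverse-square spreading to bring every level to the receiver, then sum 10^(L/10).
pump: 85 − 20·log₁₀(7.5/2.1) = 85 − 11.06 = 73.94 dB SPL.
transformer: 66 − 20·log₁₀(14.6/2.1) = 66 − 16.84 = 49.16 dB SPL.
exhaust stack: 87 − 20·log₁₀(21.8/2.1) = 87 − 20.32 = 66.68 dB SPL.
Σ 10^(L/10) = 2.953e+07 → L_total = 10·log₁₀(2.953e+07) = 74.70 dB SPL.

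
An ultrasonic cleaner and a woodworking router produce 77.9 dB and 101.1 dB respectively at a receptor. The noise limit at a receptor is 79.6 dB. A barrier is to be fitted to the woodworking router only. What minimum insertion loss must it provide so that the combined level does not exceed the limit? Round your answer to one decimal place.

26.4 dB

The untreated sources together contribute 10^(77.9/10) = 6.166e+07, i.e. 77.90 dB.
The limit corresponds to 10^(79.6/10) = 9.120e+07; subtracting the fixed part leaves 2.954e+07 for the woodworking router, i.e. 74.70 dB.
Required insertion loss = 101.1 − 74.70 = 26.40 dB.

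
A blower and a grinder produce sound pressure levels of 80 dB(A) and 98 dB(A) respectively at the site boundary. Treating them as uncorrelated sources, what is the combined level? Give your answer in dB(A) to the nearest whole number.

For uncorrelated sources the intensities add, so convert each level to linear form, sum, and take 10·log₁₀ of the total.
Σ 10^(L/10) = 10^(80/10) + 10^(98/10) = 6.410e+09.
L_total = 10·log₁₀(6.410e+09) = 98.07 dB(A).

98 dB(A)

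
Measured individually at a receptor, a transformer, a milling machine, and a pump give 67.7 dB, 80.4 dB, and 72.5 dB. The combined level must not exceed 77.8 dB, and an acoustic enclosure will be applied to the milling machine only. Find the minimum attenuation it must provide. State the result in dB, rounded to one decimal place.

4.8 dB

The untreated sources together contribute 10^(67.7/10) + 10^(72.5/10) = 2.367e+07, i.e. 73.74 dB.
To meet 77.8 dB overall, the treated milling machine may contribute at most 10^(77.8/10) − 2.367e+07 = 3.658e+07, i.e. 75.63 dB.
So the milling machine must be reduced from 80.4 to 75.63 dB: IL = 4.77 dB.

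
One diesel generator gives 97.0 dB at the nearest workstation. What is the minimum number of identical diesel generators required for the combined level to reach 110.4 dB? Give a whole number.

The shortfall is 110.4 − 97.0 = 13.4 dB, and N units add 10·log₁₀ N, so need 10·log₁₀ N ≥ 13.4.
N ≥ 10^(13.4/10) = 21.878, so N = 22.

22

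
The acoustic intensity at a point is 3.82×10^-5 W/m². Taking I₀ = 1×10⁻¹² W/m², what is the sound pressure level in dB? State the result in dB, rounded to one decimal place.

75.8 dB

Dividing by I₀ shifts the exponent by 12: I/I₀ = 3.82×10^7.
L = 10·(0.5821 + 7) = 75.82 dB.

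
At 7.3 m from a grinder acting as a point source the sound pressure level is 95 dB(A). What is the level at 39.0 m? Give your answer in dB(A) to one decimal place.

For a point source, L₂ = L₁ − 20·log₁₀(r₂/r₁).
L₂ = 95 − 20·log₁₀(39.0/7.3) = 95 − 14.555 = 80.45 dB(A).

80.4 dB(A)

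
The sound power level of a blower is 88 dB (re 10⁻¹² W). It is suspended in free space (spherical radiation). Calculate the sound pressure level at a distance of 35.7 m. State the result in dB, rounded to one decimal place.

46.0 dB

The power spreads over a sphere of area 4π·r², so L_p = L_w − 10·log₁₀(4π·r²).
4π·r² = 1.602e+04 m², 10·log₁₀ of that is 42.045 dB.
L_p = 88 − 42.045 = 45.95 dB.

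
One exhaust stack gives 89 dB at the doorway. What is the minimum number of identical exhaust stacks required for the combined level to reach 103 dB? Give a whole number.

26

The shortfall is 103 − 89 = 14.0 dB, and N units add 10·log₁₀ N, so need 10·log₁₀ N ≥ 14.0.
N ≥ 10^(14.0/10) = 25.119, so N = 26.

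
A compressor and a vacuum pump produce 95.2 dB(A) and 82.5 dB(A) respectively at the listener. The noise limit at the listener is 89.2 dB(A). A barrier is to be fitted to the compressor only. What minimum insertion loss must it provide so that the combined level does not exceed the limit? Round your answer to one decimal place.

Fixed contribution from the other source: Σ 10^(L/10) = 10^(82.5/10) = 1.778e+08 (82.50 dB(A)).
To meet 89.2 dB(A) overall, the treated compressor may contribute at most 10^(89.2/10) − 1.778e+08 = 6.539e+08, i.e. 88.16 dB(A).
Required insertion loss = 95.2 − 88.16 = 7.04 dB.

7.0 dB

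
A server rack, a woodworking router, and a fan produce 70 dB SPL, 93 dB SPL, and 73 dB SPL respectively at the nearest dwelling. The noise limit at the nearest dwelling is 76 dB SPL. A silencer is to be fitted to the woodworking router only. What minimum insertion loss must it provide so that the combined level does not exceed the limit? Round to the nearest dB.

Everything except the woodworking router sums to 10^(70/10) + 10^(73/10) = 2.995e+07 in linear terms, 74.76 dB SPL.
To meet 76 dB SPL overall, the treated woodworking router may contribute at most 10^(76/10) − 2.995e+07 = 9.858e+06, i.e. 69.94 dB SPL.
So the woodworking router must be reduced from 93 to 69.94 dB SPL: IL = 23.06 dB.

23 dB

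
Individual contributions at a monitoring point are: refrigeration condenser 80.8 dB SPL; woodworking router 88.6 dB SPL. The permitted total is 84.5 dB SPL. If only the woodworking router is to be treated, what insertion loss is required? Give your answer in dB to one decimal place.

6.5 dB

Fixed contribution from the other source: Σ 10^(L/10) = 10^(80.8/10) = 1.202e+08 (80.80 dB SPL).
To meet 84.5 dB SPL overall, the treated woodworking router may contribute at most 10^(84.5/10) − 1.202e+08 = 1.616e+08, i.e. 82.08 dB SPL.
So the woodworking router must be reduced from 88.6 to 82.08 dB SPL: IL = 6.52 dB.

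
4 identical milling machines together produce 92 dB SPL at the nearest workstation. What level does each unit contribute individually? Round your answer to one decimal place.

Dividing the total intensity by 4 lowers the level by 10·log₁₀ 4 = 6.021 dB: L₁ = 92 − 6.021.

86.0 dB SPL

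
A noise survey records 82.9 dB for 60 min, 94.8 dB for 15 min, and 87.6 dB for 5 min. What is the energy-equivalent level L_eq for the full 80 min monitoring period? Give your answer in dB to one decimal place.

88.7 dB

The energy average is taken in the linear domain: L_eq = 10·log₁₀[(Σ tᵢ·10^(Lᵢ/10))/T], T = 80 min.
Σ tᵢ·10^(Lᵢ/10) = 60·10^(82.9/10) + 15·10^(94.8/10) + 5·10^(87.6/10) = 5.988e+10.
L_eq = 10·log₁₀(5.988e+10/80) = 88.74 dB.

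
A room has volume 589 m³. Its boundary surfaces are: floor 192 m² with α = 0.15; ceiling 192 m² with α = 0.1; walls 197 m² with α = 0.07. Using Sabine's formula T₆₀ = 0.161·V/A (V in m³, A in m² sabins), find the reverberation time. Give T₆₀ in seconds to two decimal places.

1.53 s

Total absorption A = 192·0.15 + 192·0.1 + 197·0.07 = 61.79 m² sabins.
T₆₀ = 0.161 × 589 / 61.79 = 1.535 s.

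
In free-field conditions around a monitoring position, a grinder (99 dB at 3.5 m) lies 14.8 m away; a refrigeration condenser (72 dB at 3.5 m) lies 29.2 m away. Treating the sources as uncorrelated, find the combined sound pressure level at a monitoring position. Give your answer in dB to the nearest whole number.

First find each source's level at the receiver (point-source: −20·log₁₀(r/r_ref)), then combine on an intensity basis.
grinder: 99 − 20·log₁₀(14.8/3.5) = 99 − 12.52 = 86.48 dB.
refrigeration condenser: 72 − 20·log₁₀(29.2/3.5) = 72 − 18.43 = 53.57 dB.
Σ 10^(L/10) = 4.445e+08 → L_total = 10·log₁₀(4.445e+08) = 86.48 dB.

86 dB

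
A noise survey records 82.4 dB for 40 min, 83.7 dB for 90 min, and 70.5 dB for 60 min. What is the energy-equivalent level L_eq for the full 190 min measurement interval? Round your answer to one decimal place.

L_eq = 10·log₁₀[(1/T)·Σ tᵢ·10^(Lᵢ/10)] with T = 190 min.
Σ tᵢ·10^(Lᵢ/10) = 40·10^(82.4/10) + 90·10^(83.7/10) + 60·10^(70.5/10) = 2.872e+10.
L_eq = 10·log₁₀(2.872e+10/190) = 81.79 dB.

81.8 dB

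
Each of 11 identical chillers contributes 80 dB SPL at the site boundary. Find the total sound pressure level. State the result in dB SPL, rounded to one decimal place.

90.4 dB SPL

L_total = L₁ + 10·log₁₀ N for N identical incoherent sources.
L_total = 80 + 10·log₁₀(11) = 80 + 10.414 = 90.41 dB SPL.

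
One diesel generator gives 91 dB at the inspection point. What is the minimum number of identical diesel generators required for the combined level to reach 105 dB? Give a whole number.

The shortfall is 105 − 91 = 14.0 dB, and N units add 10·log₁₀ N, so need 10·log₁₀ N ≥ 14.0.
N ≥ 10^(14.0/10) = 25.119, so N = 26.

26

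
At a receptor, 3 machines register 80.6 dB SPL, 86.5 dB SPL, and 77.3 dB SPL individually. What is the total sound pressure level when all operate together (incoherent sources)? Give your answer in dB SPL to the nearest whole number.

88 dB SPL

For uncorrelated sources the intensities add, so convert each level to linear form, sum, and take 10·log₁₀ of the total.
Σ 10^(L/10) = 10^(80.6/10) + 10^(86.5/10) + 10^(77.3/10) = 6.152e+08.
L_total = 10·log₁₀(6.152e+08) = 87.89 dB SPL.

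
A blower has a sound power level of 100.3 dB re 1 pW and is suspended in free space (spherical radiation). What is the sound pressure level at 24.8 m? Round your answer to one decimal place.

The power spreads over a sphere of area 4π·r², so L_p = L_w − 10·log₁₀(4π·r²).
4π·r² = 7729 m², 10·log₁₀ of that is 38.881 dB.
L_p = 100.3 − 38.881 = 61.42 dB.

61.4 dB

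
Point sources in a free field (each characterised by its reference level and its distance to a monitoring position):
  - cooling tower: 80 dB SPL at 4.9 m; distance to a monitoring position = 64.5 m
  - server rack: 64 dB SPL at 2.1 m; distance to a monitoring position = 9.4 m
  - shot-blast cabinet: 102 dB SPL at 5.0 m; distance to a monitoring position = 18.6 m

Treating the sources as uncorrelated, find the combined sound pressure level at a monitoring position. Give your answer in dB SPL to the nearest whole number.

91 dB SPL

Propagate each source to the receiver with L = L_ref − 20·log₁₀(r/r_ref), then add intensities.
cooling tower: 80 − 20·log₁₀(64.5/4.9) = 80 − 22.39 = 57.61 dB SPL.
server rack: 64 − 20·log₁₀(9.4/2.1) = 64 − 13.02 = 50.98 dB SPL.
shot-blast cabinet: 102 − 20·log₁₀(18.6/5.0) = 102 − 11.41 = 90.59 dB SPL.
Σ 10^(L/10) = 1.146e+09 → L_total = 10·log₁₀(1.146e+09) = 90.59 dB SPL.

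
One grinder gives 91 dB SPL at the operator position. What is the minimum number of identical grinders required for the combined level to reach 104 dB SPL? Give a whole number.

N identical sources give L₁ + 10·log₁₀ N, so require 10·log₁₀ N ≥ 104 − 91 = 13.0 dB.
N ≥ 10^(13.0/10) = 19.953, so N = 20.

20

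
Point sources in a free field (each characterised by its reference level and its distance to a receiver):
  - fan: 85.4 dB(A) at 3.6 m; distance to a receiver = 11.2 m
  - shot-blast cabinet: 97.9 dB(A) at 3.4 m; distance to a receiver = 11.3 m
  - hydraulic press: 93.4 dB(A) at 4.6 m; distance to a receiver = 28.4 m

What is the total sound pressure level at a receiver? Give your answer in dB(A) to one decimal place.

88.1 dB(A)

First find each source's level at the receiver (point-source: −20·log₁₀(r/r_ref)), then combine on an intensity basis.
fan: 85.4 − 20·log₁₀(11.2/3.6) = 85.4 − 9.86 = 75.54 dB(A).
shot-blast cabinet: 97.9 − 20·log₁₀(11.3/3.4) = 97.9 − 10.43 = 87.47 dB(A).
hydraulic press: 93.4 − 20·log₁₀(28.4/4.6) = 93.4 − 15.81 = 77.59 dB(A).
Σ 10^(L/10) = 6.514e+08 → L_total = 10·log₁₀(6.514e+08) = 88.14 dB(A).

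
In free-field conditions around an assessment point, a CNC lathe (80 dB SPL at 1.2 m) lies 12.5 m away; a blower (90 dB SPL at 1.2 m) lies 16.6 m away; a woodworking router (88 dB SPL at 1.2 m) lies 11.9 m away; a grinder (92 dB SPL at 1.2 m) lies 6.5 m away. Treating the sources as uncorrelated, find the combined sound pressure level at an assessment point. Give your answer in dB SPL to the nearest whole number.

Apply inverse-square spreading to bring every level to the receiver, then sum 10^(L/10).
CNC lathe: 80 − 20·log₁₀(12.5/1.2) = 80 − 20.35 = 59.65 dB SPL.
blower: 90 − 20·log₁₀(16.6/1.2) = 90 − 22.82 = 67.18 dB SPL.
woodworking router: 88 − 20·log₁₀(11.9/1.2) = 88 − 19.93 = 68.07 dB SPL.
grinder: 92 − 20·log₁₀(6.5/1.2) = 92 − 14.67 = 77.33 dB SPL.
Σ 10^(L/10) = 6.658e+07 → L_total = 10·log₁₀(6.658e+07) = 78.23 dB SPL.

78 dB SPL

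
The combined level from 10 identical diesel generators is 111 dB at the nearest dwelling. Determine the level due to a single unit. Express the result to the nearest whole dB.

101 dB

10 equal contributions raise the level by 10·log₁₀ 10 = 10.000 dB, so each unit alone gives 111 − 10.000.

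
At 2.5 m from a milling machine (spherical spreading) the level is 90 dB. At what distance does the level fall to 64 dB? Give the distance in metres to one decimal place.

49.9 m

For a point source L₁ − L₂ = 20·log₁₀(r₂/r₁), so r₂ = r₁·10^((L₁−L₂)/20).
r₂ = 2.5·10^((90−64)/20) = 2.5·10^(26.0/20) = 49.88 m.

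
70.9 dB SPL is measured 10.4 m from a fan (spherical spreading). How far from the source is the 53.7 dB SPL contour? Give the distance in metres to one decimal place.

The 17.2 dB drop corresponds to a distance ratio of 10^(17.2/20) for a point source.
r₂ = 10.4·10^((70.9−53.7)/20) = 10.4·10^(17.2/20) = 75.34 m.

75.3 m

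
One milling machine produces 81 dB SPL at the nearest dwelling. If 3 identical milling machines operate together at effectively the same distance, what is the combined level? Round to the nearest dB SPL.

With 3 equal, uncorrelated contributions the intensity is 3× that of one unit, giving a rise of 10·log₁₀ 3.
L_total = 81 + 10·log₁₀(3) = 81 + 4.771 = 85.77 dB SPL.

86 dB SPL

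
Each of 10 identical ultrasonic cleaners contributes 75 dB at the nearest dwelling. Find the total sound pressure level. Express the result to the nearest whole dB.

L_total = L₁ + 10·log₁₀ N for N identical incoherent sources.
L_total = 75 + 10·log₁₀(10) = 75 + 10.000 = 85.00 dB.

85 dB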